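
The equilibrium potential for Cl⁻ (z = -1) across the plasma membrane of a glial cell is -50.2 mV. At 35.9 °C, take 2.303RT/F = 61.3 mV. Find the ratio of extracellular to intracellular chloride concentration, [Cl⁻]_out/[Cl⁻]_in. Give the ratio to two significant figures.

log₁₀([out]/[in]) = E·z/(61.3) = -50.2 × -1 / 61.3 = 0.8189
[out]/[in] = 10^(0.8189) = 6.591

6.6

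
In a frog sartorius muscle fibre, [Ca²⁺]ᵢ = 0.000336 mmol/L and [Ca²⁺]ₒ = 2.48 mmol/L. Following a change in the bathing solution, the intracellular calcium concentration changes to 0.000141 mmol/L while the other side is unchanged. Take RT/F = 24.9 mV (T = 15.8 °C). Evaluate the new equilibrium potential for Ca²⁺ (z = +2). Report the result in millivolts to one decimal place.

After the shift: [Ca²⁺]_out = 2.48, [Ca²⁺]_in = 0.000141 mmol/L.
E_new = (24.9/2)·ln(2.48/0.000141) = 12.45 · (9.7750) = 121.70 mV

121.7 mV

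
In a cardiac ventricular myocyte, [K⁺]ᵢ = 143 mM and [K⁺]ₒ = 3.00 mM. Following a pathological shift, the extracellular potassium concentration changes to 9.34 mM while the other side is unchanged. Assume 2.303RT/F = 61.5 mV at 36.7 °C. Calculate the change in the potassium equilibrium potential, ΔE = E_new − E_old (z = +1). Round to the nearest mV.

E_old = (61.5/1)·log₁₀(3.00/143) = -103.21 mV
E_new = (61.5/1)·log₁₀(9.34/143) = -72.88 mV
ΔE = -72.88 − (-103.21) = 30.33 mV

30 mV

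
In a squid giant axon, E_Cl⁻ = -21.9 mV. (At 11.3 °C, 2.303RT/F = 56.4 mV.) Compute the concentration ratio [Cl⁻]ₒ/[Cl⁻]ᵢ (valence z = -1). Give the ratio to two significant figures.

2.4

log₁₀([out]/[in]) = E·z/(56.4) = -21.9 × -1 / 56.4 = 0.3883
[out]/[in] = 10^(0.3883) = 2.445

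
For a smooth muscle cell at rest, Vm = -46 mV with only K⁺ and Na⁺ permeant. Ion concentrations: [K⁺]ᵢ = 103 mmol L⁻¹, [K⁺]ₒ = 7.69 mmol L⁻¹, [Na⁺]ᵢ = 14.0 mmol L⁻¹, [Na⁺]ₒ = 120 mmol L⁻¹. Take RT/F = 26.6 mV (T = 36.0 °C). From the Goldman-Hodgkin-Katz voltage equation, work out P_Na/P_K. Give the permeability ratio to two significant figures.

Let α = P_Na/P_K. GHK: Vm = 26.6·ln[(Kₒ + α·Naₒ)/(Kᵢ + α·Naᵢ)].
e^(Vm/26.6) = e^(-46.0/26.6) = 0.1774
So 0.1774·(Kᵢ + α·Naᵢ) = Kₒ + α·Naₒ → α = (0.1774·103.0 − 7.69) / (120.0 − 0.1774·14.0)
α = (18.27 − 7.69) / (120.0 − 2.484) = 10.58/117.5 = 0.09005

0.090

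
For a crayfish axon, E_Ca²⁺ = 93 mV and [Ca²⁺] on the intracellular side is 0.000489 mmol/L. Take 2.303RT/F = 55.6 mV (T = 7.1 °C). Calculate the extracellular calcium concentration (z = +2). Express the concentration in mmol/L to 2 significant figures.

Nernst: E = (55.6/2) · log₁₀([out]/[in]), so log₁₀([out]/[in]) = 93.0 × 2 / 55.6 = 3.3453.
[out]/[in] = 10^(3.3453) = 2215.
[out] = 2215 × 0.000489 = 1.083 mmol/L.

1.1 mmol/L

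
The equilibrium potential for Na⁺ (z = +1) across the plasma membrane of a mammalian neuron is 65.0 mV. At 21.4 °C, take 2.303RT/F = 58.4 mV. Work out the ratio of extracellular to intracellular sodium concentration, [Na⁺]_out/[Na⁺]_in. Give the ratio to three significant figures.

log₁₀([out]/[in]) = E·z/(58.4) = 65.0 × 1 / 58.4 = 1.1130
[out]/[in] = 10^(1.1130) = 12.97

13.0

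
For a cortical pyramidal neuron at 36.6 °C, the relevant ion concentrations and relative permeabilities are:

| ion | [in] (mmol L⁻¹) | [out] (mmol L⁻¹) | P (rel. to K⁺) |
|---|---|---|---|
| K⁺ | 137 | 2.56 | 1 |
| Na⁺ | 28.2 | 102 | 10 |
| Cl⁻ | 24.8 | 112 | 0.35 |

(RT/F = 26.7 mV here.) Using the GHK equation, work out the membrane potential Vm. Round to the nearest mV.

Vm = 26.7 · ln[(Σ P·[cation]ₒ + Σ P·[anion]ᵢ) / (Σ P·[cation]ᵢ + Σ P·[anion]ₒ)]
Numerator = 1×2.56 + 10×102 + 0.35×24.8 = 1031
Denominator = 1×137 + 10×28.2 + 0.35×112 = 458.2
Vm = 26.7 · ln(2.2506) = 26.7 × (0.8112) = 21.66 mV

22 mV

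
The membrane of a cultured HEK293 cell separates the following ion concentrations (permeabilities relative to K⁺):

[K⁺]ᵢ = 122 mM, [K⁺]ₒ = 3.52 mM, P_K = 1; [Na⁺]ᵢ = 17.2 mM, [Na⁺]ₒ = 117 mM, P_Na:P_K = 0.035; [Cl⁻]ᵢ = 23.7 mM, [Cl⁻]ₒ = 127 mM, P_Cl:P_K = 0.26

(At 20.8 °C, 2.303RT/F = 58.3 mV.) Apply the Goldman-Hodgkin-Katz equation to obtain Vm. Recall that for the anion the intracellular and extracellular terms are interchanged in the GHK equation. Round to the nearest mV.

-61 mV

Vm = 58.3 · log₁₀[(Σ P·[cation]ₒ + Σ P·[anion]ᵢ) / (Σ P·[cation]ᵢ + Σ P·[anion]ₒ)]
Numerator = 1×3.52 + 0.035×117 + 0.26×23.7 = 13.78
Denominator = 1×122 + 0.035×17.2 + 0.26×127 = 155.6
Vm = 58.3 · log₁₀(0.088529) = 58.3 × (-1.0529) = -61.39 mV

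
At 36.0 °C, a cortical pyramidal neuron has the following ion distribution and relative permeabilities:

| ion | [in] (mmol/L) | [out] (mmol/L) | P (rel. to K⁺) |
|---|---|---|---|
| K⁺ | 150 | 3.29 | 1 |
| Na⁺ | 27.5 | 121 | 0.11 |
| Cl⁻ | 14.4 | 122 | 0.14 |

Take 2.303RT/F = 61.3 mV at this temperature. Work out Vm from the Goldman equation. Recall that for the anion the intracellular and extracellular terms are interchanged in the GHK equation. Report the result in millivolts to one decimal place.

-58.9 mV

Vm = 61.3 · log₁₀[(Σ P·[cation]ₒ + Σ P·[anion]ᵢ) / (Σ P·[cation]ᵢ + Σ P·[anion]ₒ)]
Numerator = 1×3.29 + 0.11×121 + 0.14×14.4 = 18.62
Denominator = 1×150 + 0.11×27.5 + 0.14×122 = 170.1
Vm = 61.3 · log₁₀(0.10944) = 61.3 × (-0.9608) = -58.90 mV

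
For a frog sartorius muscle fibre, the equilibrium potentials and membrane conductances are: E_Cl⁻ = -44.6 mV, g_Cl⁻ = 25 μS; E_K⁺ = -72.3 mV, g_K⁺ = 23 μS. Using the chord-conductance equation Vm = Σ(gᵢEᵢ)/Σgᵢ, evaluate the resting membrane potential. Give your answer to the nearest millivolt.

Σ gᵢEᵢ = 25·(-44.6) + 23·(-72.3) = -2777.90
Σ gᵢ = 25 + 23 = 48
Vm = -2777.90 / 48 = -57.87 mV

-58 mV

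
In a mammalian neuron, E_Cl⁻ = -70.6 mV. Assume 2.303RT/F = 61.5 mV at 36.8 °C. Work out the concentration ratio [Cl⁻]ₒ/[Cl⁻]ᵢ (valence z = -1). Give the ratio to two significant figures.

log₁₀([out]/[in]) = E·z/(61.5) = -70.6 × -1 / 61.5 = 1.1480
[out]/[in] = 10^(1.1480) = 14.06

14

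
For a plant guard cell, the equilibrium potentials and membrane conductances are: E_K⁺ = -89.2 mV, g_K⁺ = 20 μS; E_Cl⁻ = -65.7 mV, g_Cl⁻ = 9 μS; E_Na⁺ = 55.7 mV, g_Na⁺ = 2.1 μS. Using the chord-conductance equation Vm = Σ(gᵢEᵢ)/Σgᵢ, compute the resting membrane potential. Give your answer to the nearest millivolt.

-73 mV

Σ gᵢEᵢ = 20·(-89.2) + 9·(-65.7) + 2.1·(55.7) = -2258.33
Σ gᵢ = 20 + 9 + 2.1 = 31.1
Vm = -2258.33 / 31.1 = -72.62 mV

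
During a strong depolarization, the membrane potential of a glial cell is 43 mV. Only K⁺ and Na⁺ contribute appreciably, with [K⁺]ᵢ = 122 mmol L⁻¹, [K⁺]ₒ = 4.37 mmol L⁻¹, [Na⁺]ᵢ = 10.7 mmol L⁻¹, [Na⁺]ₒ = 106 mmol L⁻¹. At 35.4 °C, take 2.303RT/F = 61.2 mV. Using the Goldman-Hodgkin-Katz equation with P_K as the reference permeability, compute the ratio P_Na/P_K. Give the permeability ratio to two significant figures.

Let α = P_Na/P_K. GHK: Vm = 61.2·log₁₀[(Kₒ + α·Naₒ)/(Kᵢ + α·Naᵢ)].
10^(Vm/61.2) = 10^(43.0/61.2) = 5.0421
So 5.0421·(Kᵢ + α·Naᵢ) = Kₒ + α·Naₒ → α = (5.0421·122.0 − 4.37) / (106.0 − 5.0421·10.7)
α = (615.1 − 4.37) / (106.0 − 53.95) = 610.8/52.05 = 11.73

12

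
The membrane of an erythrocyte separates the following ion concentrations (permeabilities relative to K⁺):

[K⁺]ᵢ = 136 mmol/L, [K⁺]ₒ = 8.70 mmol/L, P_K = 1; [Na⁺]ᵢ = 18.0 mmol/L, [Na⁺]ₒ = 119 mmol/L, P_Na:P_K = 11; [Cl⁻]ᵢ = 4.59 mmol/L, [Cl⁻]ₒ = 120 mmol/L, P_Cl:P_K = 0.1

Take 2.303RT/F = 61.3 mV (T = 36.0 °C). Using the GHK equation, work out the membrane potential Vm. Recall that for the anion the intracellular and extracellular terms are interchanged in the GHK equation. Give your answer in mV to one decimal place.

Vm = 61.3 · log₁₀[(Σ P·[cation]ₒ + Σ P·[anion]ᵢ) / (Σ P·[cation]ᵢ + Σ P·[anion]ₒ)]
Numerator = 1×8.70 + 11×119 + 0.1×4.59 = 1318
Denominator = 1×136 + 11×18.0 + 0.1×120 = 346
Vm = 61.3 · log₁₀(3.8097) = 61.3 × (0.5809) = 35.61 mV

35.6 mV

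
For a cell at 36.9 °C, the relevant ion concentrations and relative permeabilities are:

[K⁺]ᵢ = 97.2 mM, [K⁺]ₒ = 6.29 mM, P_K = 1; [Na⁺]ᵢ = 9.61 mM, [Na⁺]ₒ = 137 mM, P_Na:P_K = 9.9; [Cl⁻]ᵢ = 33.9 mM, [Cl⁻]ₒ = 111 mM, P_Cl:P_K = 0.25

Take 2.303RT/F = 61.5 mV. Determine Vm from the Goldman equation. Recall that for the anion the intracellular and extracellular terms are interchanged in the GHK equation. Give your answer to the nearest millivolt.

49 mV

Vm = 61.5 · log₁₀[(Σ P·[cation]ₒ + Σ P·[anion]ᵢ) / (Σ P·[cation]ᵢ + Σ P·[anion]ₒ)]
Numerator = 1×6.29 + 9.9×137 + 0.25×33.9 = 1371
Denominator = 1×97.2 + 9.9×9.61 + 0.25×111 = 220.1
Vm = 61.5 · log₁₀(6.2296) = 61.5 × (0.7945) = 48.86 mV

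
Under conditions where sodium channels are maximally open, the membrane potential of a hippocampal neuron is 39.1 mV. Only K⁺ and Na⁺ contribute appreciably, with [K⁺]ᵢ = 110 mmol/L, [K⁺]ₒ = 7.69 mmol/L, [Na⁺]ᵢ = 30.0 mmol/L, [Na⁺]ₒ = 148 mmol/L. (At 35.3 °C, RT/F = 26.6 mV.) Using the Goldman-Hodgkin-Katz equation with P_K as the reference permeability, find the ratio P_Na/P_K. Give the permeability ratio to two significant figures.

27

Let α = P_Na/P_K. GHK: Vm = 26.6·ln[(Kₒ + α·Naₒ)/(Kᵢ + α·Naᵢ)].
e^(Vm/26.6) = e^(39.1/26.6) = 4.3489
So 4.3489·(Kᵢ + α·Naᵢ) = Kₒ + α·Naₒ → α = (4.3489·110.0 − 7.69) / (148.0 − 4.3489·30.0)
α = (478.4 − 7.69) / (148.0 − 130.5) = 470.7/17.53 = 26.85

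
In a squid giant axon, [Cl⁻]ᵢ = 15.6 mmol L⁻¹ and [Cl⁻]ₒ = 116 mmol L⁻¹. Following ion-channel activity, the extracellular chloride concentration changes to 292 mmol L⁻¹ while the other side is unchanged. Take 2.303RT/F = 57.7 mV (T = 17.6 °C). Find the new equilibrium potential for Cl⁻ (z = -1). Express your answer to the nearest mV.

-73 mV

After the shift: [Cl⁻]_out = 292, [Cl⁻]_in = 15.6 mmol L⁻¹.
E_new = (57.7/-1)·log₁₀(292/15.6) = -57.70 · (1.2723) = -73.41 mV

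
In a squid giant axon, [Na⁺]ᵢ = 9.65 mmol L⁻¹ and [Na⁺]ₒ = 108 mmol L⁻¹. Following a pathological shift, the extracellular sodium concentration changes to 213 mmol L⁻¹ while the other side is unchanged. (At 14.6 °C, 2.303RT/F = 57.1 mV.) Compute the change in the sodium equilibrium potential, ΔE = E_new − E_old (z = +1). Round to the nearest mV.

E_old = (57.1/1)·log₁₀(108/9.65) = 59.89 mV
E_new = (57.1/1)·log₁₀(213/9.65) = 76.73 mV
ΔE = 76.73 − (59.89) = 16.84 mV

17 mV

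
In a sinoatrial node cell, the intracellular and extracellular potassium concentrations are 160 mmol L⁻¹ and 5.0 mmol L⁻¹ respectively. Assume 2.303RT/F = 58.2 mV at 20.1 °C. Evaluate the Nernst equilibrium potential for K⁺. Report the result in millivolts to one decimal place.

-87.6 mV

E = (58.2/z) · log₁₀([K⁺]_out/[K⁺]_in) with z = +1.
= (58.2/1) · log₁₀(5.0/160) = 58.20 · log₁₀(0.03125)
= 58.20 · (-1.5051) = -87.60 mV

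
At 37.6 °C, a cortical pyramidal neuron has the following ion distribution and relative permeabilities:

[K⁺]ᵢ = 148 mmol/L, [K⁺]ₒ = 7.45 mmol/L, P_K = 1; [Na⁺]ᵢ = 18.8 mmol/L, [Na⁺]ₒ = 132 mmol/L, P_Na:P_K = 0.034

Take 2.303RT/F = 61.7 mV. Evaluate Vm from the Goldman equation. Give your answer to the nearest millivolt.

-68 mV

Vm = 61.7 · log₁₀[(Σ P·[cation]ₒ + Σ P·[anion]ᵢ) / (Σ P·[cation]ᵢ + Σ P·[anion]ₒ)]
Numerator = 1×7.45 + 0.034×132 = 11.94
Denominator = 1×148 + 0.034×18.8 = 148.6
Vm = 61.7 · log₁₀(0.080315) = 61.7 × (-1.0952) = -67.57 mV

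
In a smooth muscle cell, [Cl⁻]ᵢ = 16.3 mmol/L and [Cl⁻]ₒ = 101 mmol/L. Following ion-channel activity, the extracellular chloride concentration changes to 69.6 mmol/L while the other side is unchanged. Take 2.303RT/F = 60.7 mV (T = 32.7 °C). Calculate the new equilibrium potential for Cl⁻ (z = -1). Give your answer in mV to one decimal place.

After the shift: [Cl⁻]_out = 69.6, [Cl⁻]_in = 16.3 mmol/L.
E_new = (60.7/-1)·log₁₀(69.6/16.3) = -60.70 · (0.6304) = -38.27 mV

-38.3 mV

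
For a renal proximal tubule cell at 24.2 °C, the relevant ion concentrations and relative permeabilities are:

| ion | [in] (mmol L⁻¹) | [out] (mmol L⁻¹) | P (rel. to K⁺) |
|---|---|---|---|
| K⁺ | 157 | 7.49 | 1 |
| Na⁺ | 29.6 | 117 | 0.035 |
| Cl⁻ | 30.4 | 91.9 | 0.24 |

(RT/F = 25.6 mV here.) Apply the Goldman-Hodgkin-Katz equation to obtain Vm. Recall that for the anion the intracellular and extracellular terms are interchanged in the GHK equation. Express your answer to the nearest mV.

Vm = 25.6 · ln[(Σ P·[cation]ₒ + Σ P·[anion]ᵢ) / (Σ P·[cation]ᵢ + Σ P·[anion]ₒ)]
Numerator = 1×7.49 + 0.035×117 + 0.24×30.4 = 18.88
Denominator = 1×157 + 0.035×29.6 + 0.24×91.9 = 180.1
Vm = 25.6 · ln(0.10484) = 25.6 × (-2.2553) = -57.74 mV

-58 mV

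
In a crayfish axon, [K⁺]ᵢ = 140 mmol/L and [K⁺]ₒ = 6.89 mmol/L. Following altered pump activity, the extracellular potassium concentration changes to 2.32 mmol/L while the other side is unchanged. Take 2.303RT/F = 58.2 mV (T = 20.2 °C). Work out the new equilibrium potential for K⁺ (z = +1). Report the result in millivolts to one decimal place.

-103.6 mV

After the shift: [K⁺]_out = 2.32, [K⁺]_in = 140 mmol/L.
E_new = (58.2/1)·log₁₀(2.32/140) = 58.20 · (-1.7806) = -103.63 mV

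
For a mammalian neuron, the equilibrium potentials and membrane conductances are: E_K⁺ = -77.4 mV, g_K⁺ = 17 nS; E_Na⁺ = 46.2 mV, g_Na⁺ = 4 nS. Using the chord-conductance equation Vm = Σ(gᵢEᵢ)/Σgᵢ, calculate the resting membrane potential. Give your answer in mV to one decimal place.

-53.9 mV

Σ gᵢEᵢ = 17·(-77.4) + 4·(46.2) = -1131.00
Σ gᵢ = 17 + 4 = 21
Vm = -1131.00 / 21 = -53.86 mV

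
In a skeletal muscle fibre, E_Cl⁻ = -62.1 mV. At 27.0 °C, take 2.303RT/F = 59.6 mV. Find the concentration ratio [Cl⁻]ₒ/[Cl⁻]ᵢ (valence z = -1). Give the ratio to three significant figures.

log₁₀([out]/[in]) = E·z/(59.6) = -62.1 × -1 / 59.6 = 1.0419
[out]/[in] = 10^(1.0419) = 11.01

11.0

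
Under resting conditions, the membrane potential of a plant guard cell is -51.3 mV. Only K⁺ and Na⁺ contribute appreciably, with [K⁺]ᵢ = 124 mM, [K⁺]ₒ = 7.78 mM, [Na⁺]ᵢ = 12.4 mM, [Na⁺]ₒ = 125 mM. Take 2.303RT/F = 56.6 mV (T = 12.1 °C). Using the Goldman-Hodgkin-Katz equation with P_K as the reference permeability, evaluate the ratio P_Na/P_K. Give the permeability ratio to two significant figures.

Let α = P_Na/P_K. GHK: Vm = 56.6·log₁₀[(Kₒ + α·Naₒ)/(Kᵢ + α·Naᵢ)].
10^(Vm/56.6) = 10^(-51.3/56.6) = 0.12406
So 0.12406·(Kᵢ + α·Naᵢ) = Kₒ + α·Naₒ → α = (0.12406·124.0 − 7.78) / (125.0 − 0.12406·12.4)
α = (15.38 − 7.78) / (125.0 − 1.538) = 7.604/123.5 = 0.06159

0.062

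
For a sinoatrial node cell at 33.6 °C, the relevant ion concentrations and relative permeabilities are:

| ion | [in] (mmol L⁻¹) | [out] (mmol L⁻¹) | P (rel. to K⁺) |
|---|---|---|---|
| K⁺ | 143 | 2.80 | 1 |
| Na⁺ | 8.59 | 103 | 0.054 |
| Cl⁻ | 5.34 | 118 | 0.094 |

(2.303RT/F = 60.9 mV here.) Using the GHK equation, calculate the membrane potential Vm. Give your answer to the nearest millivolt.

Vm = 60.9 · log₁₀[(Σ P·[cation]ₒ + Σ P·[anion]ᵢ) / (Σ P·[cation]ᵢ + Σ P·[anion]ₒ)]
Numerator = 1×2.80 + 0.054×103 + 0.094×5.34 = 8.864
Denominator = 1×143 + 0.054×8.59 + 0.094×118 = 154.6
Vm = 60.9 · log₁₀(0.057351) = 60.9 × (-1.2415) = -75.60 mV

-76 mV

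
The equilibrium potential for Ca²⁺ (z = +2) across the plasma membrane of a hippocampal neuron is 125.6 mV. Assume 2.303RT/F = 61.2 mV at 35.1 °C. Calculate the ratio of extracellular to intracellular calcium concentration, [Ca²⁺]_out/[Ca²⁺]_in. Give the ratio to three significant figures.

12700

log₁₀([out]/[in]) = E·z/(61.2) = 125.6 × 2 / 61.2 = 4.1046
[out]/[in] = 10^(4.1046) = 1.272e+04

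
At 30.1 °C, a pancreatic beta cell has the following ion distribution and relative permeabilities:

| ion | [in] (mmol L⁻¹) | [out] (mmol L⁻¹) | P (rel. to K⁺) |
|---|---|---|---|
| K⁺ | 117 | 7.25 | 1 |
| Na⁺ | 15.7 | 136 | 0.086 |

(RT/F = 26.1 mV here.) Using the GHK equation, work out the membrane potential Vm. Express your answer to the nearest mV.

Vm = 26.1 · ln[(Σ P·[cation]ₒ + Σ P·[anion]ᵢ) / (Σ P·[cation]ᵢ + Σ P·[anion]ₒ)]
Numerator = 1×7.25 + 0.086×136 = 18.95
Denominator = 1×117 + 0.086×15.7 = 118.4
Vm = 26.1 · ln(0.16008) = 26.1 × (-1.8321) = -47.82 mV

-48 mV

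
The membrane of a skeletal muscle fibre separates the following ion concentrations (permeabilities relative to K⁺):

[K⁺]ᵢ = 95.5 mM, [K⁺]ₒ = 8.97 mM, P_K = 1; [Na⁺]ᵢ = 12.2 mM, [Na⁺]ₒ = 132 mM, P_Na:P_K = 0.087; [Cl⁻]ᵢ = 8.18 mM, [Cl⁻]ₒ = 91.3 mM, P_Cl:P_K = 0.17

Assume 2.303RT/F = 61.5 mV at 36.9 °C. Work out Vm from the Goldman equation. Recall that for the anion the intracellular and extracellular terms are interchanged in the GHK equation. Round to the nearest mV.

-44 mV

Vm = 61.5 · log₁₀[(Σ P·[cation]ₒ + Σ P·[anion]ᵢ) / (Σ P·[cation]ᵢ + Σ P·[anion]ₒ)]
Numerator = 1×8.97 + 0.087×132 + 0.17×8.18 = 21.84
Denominator = 1×95.5 + 0.087×12.2 + 0.17×91.3 = 112.1
Vm = 61.5 · log₁₀(0.1949) = 61.5 × (-0.7102) = -43.68 mV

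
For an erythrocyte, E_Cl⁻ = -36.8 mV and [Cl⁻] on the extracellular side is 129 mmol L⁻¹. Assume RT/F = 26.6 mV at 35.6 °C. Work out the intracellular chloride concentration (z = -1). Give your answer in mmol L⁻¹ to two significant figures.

32 mmol L⁻¹

Nernst: E = (26.6/-1) · ln([out]/[in]), so ln([out]/[in]) = -36.8 × -1 / 26.6 = 1.3835.
[out]/[in] = e^(1.3835) = 3.989.
[in] = 129 / 3.989 = 32.34 mmol L⁻¹.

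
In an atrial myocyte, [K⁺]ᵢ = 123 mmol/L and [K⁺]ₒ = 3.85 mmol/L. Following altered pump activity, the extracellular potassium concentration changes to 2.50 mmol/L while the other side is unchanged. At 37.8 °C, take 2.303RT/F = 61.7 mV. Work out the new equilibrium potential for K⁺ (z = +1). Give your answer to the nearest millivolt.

-104 mV

After the shift: [K⁺]_out = 2.50, [K⁺]_in = 123 mmol/L.
E_new = (61.7/1)·log₁₀(2.50/123) = 61.70 · (-1.6920) = -104.39 mV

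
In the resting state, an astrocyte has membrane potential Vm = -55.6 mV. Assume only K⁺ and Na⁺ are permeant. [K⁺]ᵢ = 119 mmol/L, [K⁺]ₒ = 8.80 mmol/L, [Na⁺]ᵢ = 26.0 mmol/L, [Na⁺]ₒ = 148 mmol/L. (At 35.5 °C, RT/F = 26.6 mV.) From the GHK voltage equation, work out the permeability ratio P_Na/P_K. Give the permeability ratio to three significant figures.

Let α = P_Na/P_K. GHK: Vm = 26.6·ln[(Kₒ + α·Naₒ)/(Kᵢ + α·Naᵢ)].
e^(Vm/26.6) = e^(-55.6/26.6) = 0.12366
So 0.12366·(Kᵢ + α·Naᵢ) = Kₒ + α·Naₒ → α = (0.12366·119.0 − 8.8) / (148.0 − 0.12366·26.0)
α = (14.72 − 8.8) / (148.0 − 3.215) = 5.915/144.8 = 0.04086

0.0409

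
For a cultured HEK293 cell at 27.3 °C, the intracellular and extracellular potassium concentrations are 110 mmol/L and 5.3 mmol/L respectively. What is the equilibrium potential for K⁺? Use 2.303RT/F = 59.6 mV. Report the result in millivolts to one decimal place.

-78.5 mV

E = (59.6/z) · log₁₀([K⁺]_out/[K⁺]_in) with z = +1.
= (59.6/1) · log₁₀(5.3/110) = 59.60 · log₁₀(0.04818)
= 59.60 · (-1.3171) = -78.50 mV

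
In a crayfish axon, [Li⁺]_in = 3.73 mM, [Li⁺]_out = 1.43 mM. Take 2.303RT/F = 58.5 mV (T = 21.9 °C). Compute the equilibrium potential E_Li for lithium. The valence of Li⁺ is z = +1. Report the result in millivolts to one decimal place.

-24.4 mV

E = (58.5/z) · log₁₀([Li⁺]_out/[Li⁺]_in) with z = +1.
= (58.5/1) · log₁₀(1.43/3.73) = 58.50 · log₁₀(0.3834)
= 58.50 · (-0.4164) = -24.36 mV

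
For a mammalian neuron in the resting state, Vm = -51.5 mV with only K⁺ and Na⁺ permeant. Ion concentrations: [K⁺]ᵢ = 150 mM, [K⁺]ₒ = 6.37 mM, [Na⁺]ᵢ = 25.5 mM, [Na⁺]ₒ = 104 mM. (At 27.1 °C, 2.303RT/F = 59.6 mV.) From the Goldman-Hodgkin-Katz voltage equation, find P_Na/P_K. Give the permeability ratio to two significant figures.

Let α = P_Na/P_K. GHK: Vm = 59.6·log₁₀[(Kₒ + α·Naₒ)/(Kᵢ + α·Naᵢ)].
10^(Vm/59.6) = 10^(-51.5/59.6) = 0.13674
So 0.13674·(Kᵢ + α·Naᵢ) = Kₒ + α·Naₒ → α = (0.13674·150.0 − 6.37) / (104.0 − 0.13674·25.5)
α = (20.51 − 6.37) / (104.0 − 3.487) = 14.14/100.5 = 0.1407

0.14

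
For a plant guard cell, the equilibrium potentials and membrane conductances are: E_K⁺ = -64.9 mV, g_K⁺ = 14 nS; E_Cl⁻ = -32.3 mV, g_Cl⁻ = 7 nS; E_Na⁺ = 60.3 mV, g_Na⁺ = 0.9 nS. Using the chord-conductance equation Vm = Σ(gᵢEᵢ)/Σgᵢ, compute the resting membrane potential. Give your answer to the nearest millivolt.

-49 mV

Σ gᵢEᵢ = 14·(-64.9) + 7·(-32.3) + 0.9·(60.3) = -1080.43
Σ gᵢ = 14 + 7 + 0.9 = 21.9
Vm = -1080.43 / 21.9 = -49.33 mV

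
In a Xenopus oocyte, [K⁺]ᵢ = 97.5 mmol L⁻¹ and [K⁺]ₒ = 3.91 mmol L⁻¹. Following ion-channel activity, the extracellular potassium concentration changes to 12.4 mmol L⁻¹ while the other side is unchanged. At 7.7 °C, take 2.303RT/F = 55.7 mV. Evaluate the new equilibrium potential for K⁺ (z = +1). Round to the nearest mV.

After the shift: [K⁺]_out = 12.4, [K⁺]_in = 97.5 mmol L⁻¹.
E_new = (55.7/1)·log₁₀(12.4/97.5) = 55.70 · (-0.8956) = -49.88 mV

-50 mV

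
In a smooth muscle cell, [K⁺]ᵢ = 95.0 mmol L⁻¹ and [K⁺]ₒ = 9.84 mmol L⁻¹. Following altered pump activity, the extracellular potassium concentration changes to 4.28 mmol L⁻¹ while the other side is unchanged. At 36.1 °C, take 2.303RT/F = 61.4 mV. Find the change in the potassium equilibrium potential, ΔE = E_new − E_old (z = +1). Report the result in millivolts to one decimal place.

E_old = (61.4/1)·log₁₀(9.84/95.0) = -60.46 mV
E_new = (61.4/1)·log₁₀(4.28/95.0) = -82.66 mV
ΔE = -82.66 − (-60.46) = -22.20 mV

-22.2 mV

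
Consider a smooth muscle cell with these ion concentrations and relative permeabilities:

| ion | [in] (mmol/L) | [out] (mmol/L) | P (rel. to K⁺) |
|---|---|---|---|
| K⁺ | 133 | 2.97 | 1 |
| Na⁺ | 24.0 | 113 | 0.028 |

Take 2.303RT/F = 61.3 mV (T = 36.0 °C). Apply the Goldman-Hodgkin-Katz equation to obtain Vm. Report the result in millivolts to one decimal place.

-82.0 mV

Vm = 61.3 · log₁₀[(Σ P·[cation]ₒ + Σ P·[anion]ᵢ) / (Σ P·[cation]ᵢ + Σ P·[anion]ₒ)]
Numerator = 1×2.97 + 0.028×113 = 6.134
Denominator = 1×133 + 0.028×24.0 = 133.7
Vm = 61.3 · log₁₀(0.045888) = 61.3 × (-1.3383) = -82.04 mV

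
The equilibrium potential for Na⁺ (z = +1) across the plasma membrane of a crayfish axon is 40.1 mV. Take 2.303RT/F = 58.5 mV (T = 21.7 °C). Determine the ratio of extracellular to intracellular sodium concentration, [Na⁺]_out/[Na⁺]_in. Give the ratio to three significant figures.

4.85

log₁₀([out]/[in]) = E·z/(58.5) = 40.1 × 1 / 58.5 = 0.6855
[out]/[in] = 10^(0.6855) = 4.847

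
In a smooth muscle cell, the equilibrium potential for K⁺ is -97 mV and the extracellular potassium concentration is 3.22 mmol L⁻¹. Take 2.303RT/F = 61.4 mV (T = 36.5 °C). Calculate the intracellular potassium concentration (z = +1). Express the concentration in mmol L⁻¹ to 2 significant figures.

Nernst: E = (61.4/1) · log₁₀([out]/[in]), so log₁₀([out]/[in]) = -97.0 × 1 / 61.4 = -1.5798.
[out]/[in] = 10^(-1.5798) = 0.02631.
[in] = 3.22 / 0.02631 = 122.4 mmol L⁻¹.

120 mmol L⁻¹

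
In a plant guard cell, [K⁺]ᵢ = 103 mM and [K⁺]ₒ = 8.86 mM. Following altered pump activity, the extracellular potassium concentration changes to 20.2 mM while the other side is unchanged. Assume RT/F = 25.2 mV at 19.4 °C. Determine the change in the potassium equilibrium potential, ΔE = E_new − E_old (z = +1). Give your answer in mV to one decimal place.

20.8 mV

E_old = (25.2/1)·ln(8.86/103) = -61.82 mV
E_new = (25.2/1)·ln(20.2/103) = -41.05 mV
ΔE = -41.05 − (-61.82) = 20.77 mV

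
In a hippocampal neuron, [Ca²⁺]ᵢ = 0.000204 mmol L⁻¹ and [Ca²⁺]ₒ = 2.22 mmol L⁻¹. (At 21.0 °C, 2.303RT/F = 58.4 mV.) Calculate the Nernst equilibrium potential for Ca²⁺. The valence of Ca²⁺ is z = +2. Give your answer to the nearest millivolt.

118 mV

E = (58.4/z) · log₁₀([Ca²⁺]_out/[Ca²⁺]_in) with z = +2.
= (58.4/2) · log₁₀(2.22/0.000204) = 29.20 · log₁₀(1.088e+04)
= 29.20 · (4.0367) = 117.87 mV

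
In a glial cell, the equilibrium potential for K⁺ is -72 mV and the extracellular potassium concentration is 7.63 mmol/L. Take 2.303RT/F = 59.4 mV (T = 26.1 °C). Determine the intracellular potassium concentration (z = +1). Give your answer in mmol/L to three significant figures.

Nernst: E = (59.4/1) · log₁₀([out]/[in]), so log₁₀([out]/[in]) = -72.0 × 1 / 59.4 = -1.2121.
[out]/[in] = 10^(-1.2121) = 0.06136.
[in] = 7.63 / 0.06136 = 124.3 mmol/L.

124 mmol/L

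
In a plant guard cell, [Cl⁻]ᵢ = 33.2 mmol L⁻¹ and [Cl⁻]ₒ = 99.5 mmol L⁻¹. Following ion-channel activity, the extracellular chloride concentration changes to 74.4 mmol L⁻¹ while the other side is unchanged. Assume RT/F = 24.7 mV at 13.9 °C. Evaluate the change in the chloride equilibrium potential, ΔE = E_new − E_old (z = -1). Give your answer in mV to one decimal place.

E_old = (24.7/-1)·ln(99.5/33.2) = -27.11 mV
E_new = (24.7/-1)·ln(74.4/33.2) = -19.93 mV
ΔE = -19.93 − (-27.11) = 7.18 mV

7.2 mV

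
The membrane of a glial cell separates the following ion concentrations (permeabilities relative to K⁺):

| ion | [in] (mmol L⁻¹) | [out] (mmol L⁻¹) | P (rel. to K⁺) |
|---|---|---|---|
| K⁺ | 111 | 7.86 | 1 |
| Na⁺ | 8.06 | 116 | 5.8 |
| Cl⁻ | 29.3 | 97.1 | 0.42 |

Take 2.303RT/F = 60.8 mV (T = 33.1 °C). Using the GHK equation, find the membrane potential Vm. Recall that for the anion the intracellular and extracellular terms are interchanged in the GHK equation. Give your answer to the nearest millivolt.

Vm = 60.8 · log₁₀[(Σ P·[cation]ₒ + Σ P·[anion]ᵢ) / (Σ P·[cation]ᵢ + Σ P·[anion]ₒ)]
Numerator = 1×7.86 + 5.8×116 + 0.42×29.3 = 693
Denominator = 1×111 + 5.8×8.06 + 0.42×97.1 = 198.5
Vm = 60.8 · log₁₀(3.4905) = 60.8 × (0.5429) = 33.01 mV

33 mV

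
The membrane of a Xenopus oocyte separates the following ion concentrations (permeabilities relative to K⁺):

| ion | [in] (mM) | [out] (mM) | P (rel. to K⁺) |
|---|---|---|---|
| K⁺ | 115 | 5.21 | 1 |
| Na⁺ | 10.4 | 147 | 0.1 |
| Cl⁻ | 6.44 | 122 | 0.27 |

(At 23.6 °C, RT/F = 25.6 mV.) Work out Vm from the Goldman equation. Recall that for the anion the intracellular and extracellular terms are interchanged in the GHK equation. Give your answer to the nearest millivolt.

Vm = 25.6 · ln[(Σ P·[cation]ₒ + Σ P·[anion]ᵢ) / (Σ P·[cation]ᵢ + Σ P·[anion]ₒ)]
Numerator = 1×5.21 + 0.1×147 + 0.27×6.44 = 21.65
Denominator = 1×115 + 0.1×10.4 + 0.27×122 = 149
Vm = 25.6 · ln(0.14531) = 25.6 × (-1.9289) = -49.38 mV

-49 mV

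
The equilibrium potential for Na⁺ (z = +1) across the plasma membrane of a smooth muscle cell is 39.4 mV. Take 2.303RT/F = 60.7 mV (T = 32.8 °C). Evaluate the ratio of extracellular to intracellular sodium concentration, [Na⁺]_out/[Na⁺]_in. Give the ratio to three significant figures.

4.46

log₁₀([out]/[in]) = E·z/(60.7) = 39.4 × 1 / 60.7 = 0.6491
[out]/[in] = 10^(0.6491) = 4.458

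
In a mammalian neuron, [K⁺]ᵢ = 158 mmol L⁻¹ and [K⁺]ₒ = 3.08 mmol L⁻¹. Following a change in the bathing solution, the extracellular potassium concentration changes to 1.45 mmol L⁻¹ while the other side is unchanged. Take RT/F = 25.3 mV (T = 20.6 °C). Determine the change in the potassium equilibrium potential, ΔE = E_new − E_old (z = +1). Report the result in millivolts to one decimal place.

E_old = (25.3/1)·ln(3.08/158) = -99.62 mV
E_new = (25.3/1)·ln(1.45/158) = -118.68 mV
ΔE = -118.68 − (-99.62) = -19.06 mV

-19.1 mV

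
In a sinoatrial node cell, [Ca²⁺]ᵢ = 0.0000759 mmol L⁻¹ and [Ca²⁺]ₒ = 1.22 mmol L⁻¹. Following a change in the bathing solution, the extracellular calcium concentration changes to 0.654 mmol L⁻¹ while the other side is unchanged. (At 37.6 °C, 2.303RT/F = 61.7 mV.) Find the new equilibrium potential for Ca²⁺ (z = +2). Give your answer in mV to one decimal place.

121.4 mV

After the shift: [Ca²⁺]_out = 0.654, [Ca²⁺]_in = 0.0000759 mmol L⁻¹.
E_new = (61.7/2)·log₁₀(0.654/0.0000759) = 30.85 · (3.9353) = 121.41 mV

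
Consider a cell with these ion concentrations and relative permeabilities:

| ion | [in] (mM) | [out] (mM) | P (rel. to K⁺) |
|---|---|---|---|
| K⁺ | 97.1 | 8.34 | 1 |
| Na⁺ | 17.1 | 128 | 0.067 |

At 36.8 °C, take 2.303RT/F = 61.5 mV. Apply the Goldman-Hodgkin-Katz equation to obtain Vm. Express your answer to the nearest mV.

-47 mV

Vm = 61.5 · log₁₀[(Σ P·[cation]ₒ + Σ P·[anion]ᵢ) / (Σ P·[cation]ᵢ + Σ P·[anion]ₒ)]
Numerator = 1×8.34 + 0.067×128 = 16.92
Denominator = 1×97.1 + 0.067×17.1 = 98.25
Vm = 61.5 · log₁₀(0.17218) = 61.5 × (-0.7640) = -46.99 mV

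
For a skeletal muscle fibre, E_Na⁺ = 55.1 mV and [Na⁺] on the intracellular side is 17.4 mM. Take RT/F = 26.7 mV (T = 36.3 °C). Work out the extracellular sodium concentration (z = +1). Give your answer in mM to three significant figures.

137 mM

Nernst: E = (26.7/1) · ln([out]/[in]), so ln([out]/[in]) = 55.1 × 1 / 26.7 = 2.0637.
[out]/[in] = e^(2.0637) = 7.875.
[out] = 7.875 × 17.4 = 137 mM.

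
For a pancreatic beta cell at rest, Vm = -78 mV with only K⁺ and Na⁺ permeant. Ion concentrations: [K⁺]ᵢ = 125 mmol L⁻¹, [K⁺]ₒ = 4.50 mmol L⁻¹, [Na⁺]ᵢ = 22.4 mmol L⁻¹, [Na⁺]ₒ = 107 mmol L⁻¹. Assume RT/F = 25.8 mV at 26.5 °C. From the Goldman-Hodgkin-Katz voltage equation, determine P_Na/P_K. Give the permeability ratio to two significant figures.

Let α = P_Na/P_K. GHK: Vm = 25.8·ln[(Kₒ + α·Naₒ)/(Kᵢ + α·Naᵢ)].
e^(Vm/25.8) = e^(-78.0/25.8) = 0.048643
So 0.048643·(Kᵢ + α·Naᵢ) = Kₒ + α·Naₒ → α = (0.048643·125.0 − 4.5) / (107.0 − 0.048643·22.4)
α = (6.08 − 4.5) / (107.0 − 1.09) = 1.58/105.9 = 0.01492

0.015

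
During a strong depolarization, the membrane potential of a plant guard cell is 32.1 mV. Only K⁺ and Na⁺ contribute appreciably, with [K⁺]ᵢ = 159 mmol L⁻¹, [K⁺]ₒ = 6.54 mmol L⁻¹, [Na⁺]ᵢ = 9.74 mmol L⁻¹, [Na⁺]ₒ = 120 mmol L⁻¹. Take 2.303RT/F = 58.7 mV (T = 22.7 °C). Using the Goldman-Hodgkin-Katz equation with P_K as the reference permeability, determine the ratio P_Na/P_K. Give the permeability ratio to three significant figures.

6.46

Let α = P_Na/P_K. GHK: Vm = 58.7·log₁₀[(Kₒ + α·Naₒ)/(Kᵢ + α·Naᵢ)].
10^(Vm/58.7) = 10^(32.1/58.7) = 3.5225
So 3.5225·(Kᵢ + α·Naᵢ) = Kₒ + α·Naₒ → α = (3.5225·159.0 − 6.54) / (120.0 − 3.5225·9.74)
α = (560.1 − 6.54) / (120.0 − 34.31) = 553.5/85.69 = 6.46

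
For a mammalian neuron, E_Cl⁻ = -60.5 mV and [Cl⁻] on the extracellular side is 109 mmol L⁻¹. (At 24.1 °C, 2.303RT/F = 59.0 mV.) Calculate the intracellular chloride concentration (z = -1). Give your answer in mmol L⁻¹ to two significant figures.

Nernst: E = (59.0/-1) · log₁₀([out]/[in]), so log₁₀([out]/[in]) = -60.5 × -1 / 59.0 = 1.0254.
[out]/[in] = 10^(1.0254) = 10.6.
[in] = 109 / 10.6 = 10.28 mmol L⁻¹.

10 mmol L⁻¹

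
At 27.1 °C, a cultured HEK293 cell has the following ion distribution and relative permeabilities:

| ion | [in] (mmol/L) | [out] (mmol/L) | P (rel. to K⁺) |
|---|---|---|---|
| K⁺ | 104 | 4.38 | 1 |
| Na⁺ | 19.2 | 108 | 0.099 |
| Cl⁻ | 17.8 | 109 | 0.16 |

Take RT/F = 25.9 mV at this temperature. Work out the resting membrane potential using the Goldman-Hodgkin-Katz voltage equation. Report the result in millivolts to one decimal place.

Vm = 25.9 · ln[(Σ P·[cation]ₒ + Σ P·[anion]ᵢ) / (Σ P·[cation]ᵢ + Σ P·[anion]ₒ)]
Numerator = 1×4.38 + 0.099×108 + 0.16×17.8 = 17.92
Denominator = 1×104 + 0.099×19.2 + 0.16×109 = 123.3
Vm = 25.9 · ln(0.14529) = 25.9 × (-1.9290) = -49.96 mV

-50.0 mV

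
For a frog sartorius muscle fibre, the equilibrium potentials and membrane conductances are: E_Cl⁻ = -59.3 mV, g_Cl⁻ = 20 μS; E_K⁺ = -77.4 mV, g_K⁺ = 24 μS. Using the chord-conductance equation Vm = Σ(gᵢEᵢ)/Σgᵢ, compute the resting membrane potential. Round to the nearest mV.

-69 mV

Σ gᵢEᵢ = 20·(-59.3) + 24·(-77.4) = -3043.60
Σ gᵢ = 20 + 24 = 44
Vm = -3043.60 / 44 = -69.17 mV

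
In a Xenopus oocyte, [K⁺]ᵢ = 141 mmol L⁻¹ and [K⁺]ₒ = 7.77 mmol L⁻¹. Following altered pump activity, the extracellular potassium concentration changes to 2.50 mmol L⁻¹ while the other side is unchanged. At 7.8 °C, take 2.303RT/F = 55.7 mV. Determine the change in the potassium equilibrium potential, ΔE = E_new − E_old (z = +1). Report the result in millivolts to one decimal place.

E_old = (55.7/1)·log₁₀(7.77/141) = -70.12 mV
E_new = (55.7/1)·log₁₀(2.50/141) = -97.55 mV
ΔE = -97.55 − (-70.12) = -27.43 mV

-27.4 mV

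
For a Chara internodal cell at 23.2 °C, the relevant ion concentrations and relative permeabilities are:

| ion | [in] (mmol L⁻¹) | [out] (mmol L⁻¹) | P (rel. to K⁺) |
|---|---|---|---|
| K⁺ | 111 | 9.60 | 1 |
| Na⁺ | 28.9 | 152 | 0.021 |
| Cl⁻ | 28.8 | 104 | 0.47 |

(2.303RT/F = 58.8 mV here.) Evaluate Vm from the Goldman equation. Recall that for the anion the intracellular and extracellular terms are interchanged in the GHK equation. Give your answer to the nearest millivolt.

-46 mV

Vm = 58.8 · log₁₀[(Σ P·[cation]ₒ + Σ P·[anion]ᵢ) / (Σ P·[cation]ᵢ + Σ P·[anion]ₒ)]
Numerator = 1×9.60 + 0.021×152 + 0.47×28.8 = 26.33
Denominator = 1×111 + 0.021×28.9 + 0.47×104 = 160.5
Vm = 58.8 · log₁₀(0.16405) = 58.8 × (-0.7850) = -46.16 mV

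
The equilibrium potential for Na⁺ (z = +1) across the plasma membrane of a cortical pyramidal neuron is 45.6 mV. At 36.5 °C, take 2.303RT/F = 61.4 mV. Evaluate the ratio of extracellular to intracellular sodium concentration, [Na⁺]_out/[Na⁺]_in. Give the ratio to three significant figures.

5.53

log₁₀([out]/[in]) = E·z/(61.4) = 45.6 × 1 / 61.4 = 0.7427
[out]/[in] = 10^(0.7427) = 5.529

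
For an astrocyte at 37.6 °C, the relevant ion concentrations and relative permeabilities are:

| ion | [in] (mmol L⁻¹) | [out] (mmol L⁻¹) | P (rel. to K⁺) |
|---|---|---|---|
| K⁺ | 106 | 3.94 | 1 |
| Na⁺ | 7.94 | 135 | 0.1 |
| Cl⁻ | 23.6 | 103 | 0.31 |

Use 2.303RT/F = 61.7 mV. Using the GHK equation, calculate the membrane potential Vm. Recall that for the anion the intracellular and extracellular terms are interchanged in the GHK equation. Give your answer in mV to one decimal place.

Vm = 61.7 · log₁₀[(Σ P·[cation]ₒ + Σ P·[anion]ᵢ) / (Σ P·[cation]ᵢ + Σ P·[anion]ₒ)]
Numerator = 1×3.94 + 0.1×135 + 0.31×23.6 = 24.76
Denominator = 1×106 + 0.1×7.94 + 0.31×103 = 138.7
Vm = 61.7 · log₁₀(0.17846) = 61.7 × (-0.7485) = -46.18 mV

-46.2 mV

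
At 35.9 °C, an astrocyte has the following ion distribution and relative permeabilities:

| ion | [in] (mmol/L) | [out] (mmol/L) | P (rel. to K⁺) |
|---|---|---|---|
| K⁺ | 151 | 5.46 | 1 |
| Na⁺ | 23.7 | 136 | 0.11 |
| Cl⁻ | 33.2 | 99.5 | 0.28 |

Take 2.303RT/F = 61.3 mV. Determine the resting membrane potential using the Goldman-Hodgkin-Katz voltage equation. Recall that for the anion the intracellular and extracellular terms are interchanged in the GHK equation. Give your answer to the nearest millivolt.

-48 mV

Vm = 61.3 · log₁₀[(Σ P·[cation]ₒ + Σ P·[anion]ᵢ) / (Σ P·[cation]ᵢ + Σ P·[anion]ₒ)]
Numerator = 1×5.46 + 0.11×136 + 0.28×33.2 = 29.72
Denominator = 1×151 + 0.11×23.7 + 0.28×99.5 = 181.5
Vm = 61.3 · log₁₀(0.16375) = 61.3 × (-0.7858) = -48.17 mV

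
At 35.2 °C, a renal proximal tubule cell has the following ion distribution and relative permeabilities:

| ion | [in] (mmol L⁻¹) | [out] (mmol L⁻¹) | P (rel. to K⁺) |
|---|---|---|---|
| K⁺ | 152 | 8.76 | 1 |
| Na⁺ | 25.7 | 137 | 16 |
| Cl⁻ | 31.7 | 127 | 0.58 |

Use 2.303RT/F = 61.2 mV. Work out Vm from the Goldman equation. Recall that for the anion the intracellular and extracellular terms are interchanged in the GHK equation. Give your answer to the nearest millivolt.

33 mV

Vm = 61.2 · log₁₀[(Σ P·[cation]ₒ + Σ P·[anion]ᵢ) / (Σ P·[cation]ᵢ + Σ P·[anion]ₒ)]
Numerator = 1×8.76 + 16×137 + 0.58×31.7 = 2219
Denominator = 1×152 + 16×25.7 + 0.58×127 = 636.9
Vm = 61.2 · log₁₀(3.4845) = 61.2 × (0.5421) = 33.18 mV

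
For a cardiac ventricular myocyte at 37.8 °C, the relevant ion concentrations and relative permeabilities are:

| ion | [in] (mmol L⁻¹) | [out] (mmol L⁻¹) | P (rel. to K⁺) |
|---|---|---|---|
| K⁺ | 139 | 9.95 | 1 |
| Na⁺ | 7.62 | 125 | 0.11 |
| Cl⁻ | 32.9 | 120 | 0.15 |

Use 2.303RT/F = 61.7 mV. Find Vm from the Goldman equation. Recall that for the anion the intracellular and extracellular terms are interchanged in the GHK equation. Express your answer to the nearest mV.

Vm = 61.7 · log₁₀[(Σ P·[cation]ₒ + Σ P·[anion]ᵢ) / (Σ P·[cation]ᵢ + Σ P·[anion]ₒ)]
Numerator = 1×9.95 + 0.11×125 + 0.15×32.9 = 28.63
Denominator = 1×139 + 0.11×7.62 + 0.15×120 = 157.8
Vm = 61.7 · log₁₀(0.18142) = 61.7 × (-0.7413) = -45.74 mV

-46 mV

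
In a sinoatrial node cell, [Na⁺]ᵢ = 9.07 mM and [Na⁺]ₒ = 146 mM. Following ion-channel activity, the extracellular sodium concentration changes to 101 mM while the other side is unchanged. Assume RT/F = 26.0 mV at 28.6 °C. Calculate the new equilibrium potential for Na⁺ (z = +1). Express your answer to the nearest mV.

63 mV

After the shift: [Na⁺]_out = 101, [Na⁺]_in = 9.07 mM.
E_new = (26.0/1)·ln(101/9.07) = 26.00 · (2.4101) = 62.66 mV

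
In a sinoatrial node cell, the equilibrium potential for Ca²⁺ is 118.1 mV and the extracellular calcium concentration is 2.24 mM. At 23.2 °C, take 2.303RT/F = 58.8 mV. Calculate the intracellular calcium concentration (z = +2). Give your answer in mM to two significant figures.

Nernst: E = (58.8/2) · log₁₀([out]/[in]), so log₁₀([out]/[in]) = 118.1 × 2 / 58.8 = 4.0170.
[out]/[in] = 10^(4.0170) = 1.04e+04.
[in] = 2.24 / 1.04e+04 = 0.0002154 mM.

0.00022 mM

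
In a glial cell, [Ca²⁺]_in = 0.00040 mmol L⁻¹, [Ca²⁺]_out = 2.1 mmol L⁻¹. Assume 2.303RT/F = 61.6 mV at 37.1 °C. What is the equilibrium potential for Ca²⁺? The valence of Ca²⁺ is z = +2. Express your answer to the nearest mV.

E = (61.6/z) · log₁₀([Ca²⁺]_out/[Ca²⁺]_in) with z = +2.
= (61.6/2) · log₁₀(2.1/0.00040) = 30.80 · log₁₀(5250)
= 30.80 · (3.7202) = 114.58 mV

115 mV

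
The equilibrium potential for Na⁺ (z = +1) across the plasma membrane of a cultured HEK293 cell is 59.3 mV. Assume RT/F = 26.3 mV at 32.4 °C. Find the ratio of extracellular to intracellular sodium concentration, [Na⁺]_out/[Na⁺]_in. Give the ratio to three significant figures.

ln([out]/[in]) = E·z/(26.3) = 59.3 × 1 / 26.3 = 2.2548
[out]/[in] = e^(2.2548) = 9.533

9.53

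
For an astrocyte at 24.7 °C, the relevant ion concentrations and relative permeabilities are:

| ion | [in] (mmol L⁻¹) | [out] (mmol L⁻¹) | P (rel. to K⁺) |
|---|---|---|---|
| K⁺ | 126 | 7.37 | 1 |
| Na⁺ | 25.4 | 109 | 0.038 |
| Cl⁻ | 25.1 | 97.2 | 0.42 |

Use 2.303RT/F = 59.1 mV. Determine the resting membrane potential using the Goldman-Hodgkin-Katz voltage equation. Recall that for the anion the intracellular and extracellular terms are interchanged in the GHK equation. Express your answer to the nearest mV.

-52 mV

Vm = 59.1 · log₁₀[(Σ P·[cation]ₒ + Σ P·[anion]ᵢ) / (Σ P·[cation]ᵢ + Σ P·[anion]ₒ)]
Numerator = 1×7.37 + 0.038×109 + 0.42×25.1 = 22.05
Denominator = 1×126 + 0.038×25.4 + 0.42×97.2 = 167.8
Vm = 59.1 · log₁₀(0.13144) = 59.1 × (-0.8813) = -52.08 mV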